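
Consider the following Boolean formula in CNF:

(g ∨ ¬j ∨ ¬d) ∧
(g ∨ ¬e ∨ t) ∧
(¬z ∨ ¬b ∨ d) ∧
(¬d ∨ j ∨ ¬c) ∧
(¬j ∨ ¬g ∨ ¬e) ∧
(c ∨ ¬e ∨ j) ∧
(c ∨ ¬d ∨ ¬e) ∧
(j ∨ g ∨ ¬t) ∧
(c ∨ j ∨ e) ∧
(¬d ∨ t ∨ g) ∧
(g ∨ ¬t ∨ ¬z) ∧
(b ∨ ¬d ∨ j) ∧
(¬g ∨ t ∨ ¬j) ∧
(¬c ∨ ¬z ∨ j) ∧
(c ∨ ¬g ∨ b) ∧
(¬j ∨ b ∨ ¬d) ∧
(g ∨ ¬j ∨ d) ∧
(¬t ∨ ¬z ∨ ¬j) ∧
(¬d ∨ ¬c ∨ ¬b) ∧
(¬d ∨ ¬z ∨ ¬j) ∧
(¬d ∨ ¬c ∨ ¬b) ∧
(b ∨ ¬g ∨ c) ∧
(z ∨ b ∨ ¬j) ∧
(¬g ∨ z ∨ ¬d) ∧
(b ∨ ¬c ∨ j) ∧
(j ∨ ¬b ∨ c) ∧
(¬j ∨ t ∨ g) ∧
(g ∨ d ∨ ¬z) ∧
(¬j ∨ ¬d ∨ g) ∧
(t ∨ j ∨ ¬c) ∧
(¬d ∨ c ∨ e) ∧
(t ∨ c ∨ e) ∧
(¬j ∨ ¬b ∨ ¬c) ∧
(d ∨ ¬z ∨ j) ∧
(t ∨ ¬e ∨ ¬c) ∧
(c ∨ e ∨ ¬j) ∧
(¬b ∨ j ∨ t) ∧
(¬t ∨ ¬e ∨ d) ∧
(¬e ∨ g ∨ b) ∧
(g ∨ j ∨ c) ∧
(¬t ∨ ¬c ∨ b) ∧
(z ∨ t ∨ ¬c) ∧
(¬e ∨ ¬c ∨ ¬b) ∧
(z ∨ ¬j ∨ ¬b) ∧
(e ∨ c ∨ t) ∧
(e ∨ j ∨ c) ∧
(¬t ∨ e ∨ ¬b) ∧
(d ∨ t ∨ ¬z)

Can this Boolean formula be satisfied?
No

No, the formula is not satisfiable.

No assignment of truth values to the variables can make all 48 clauses true simultaneously.

The formula is UNSAT (unsatisfiable).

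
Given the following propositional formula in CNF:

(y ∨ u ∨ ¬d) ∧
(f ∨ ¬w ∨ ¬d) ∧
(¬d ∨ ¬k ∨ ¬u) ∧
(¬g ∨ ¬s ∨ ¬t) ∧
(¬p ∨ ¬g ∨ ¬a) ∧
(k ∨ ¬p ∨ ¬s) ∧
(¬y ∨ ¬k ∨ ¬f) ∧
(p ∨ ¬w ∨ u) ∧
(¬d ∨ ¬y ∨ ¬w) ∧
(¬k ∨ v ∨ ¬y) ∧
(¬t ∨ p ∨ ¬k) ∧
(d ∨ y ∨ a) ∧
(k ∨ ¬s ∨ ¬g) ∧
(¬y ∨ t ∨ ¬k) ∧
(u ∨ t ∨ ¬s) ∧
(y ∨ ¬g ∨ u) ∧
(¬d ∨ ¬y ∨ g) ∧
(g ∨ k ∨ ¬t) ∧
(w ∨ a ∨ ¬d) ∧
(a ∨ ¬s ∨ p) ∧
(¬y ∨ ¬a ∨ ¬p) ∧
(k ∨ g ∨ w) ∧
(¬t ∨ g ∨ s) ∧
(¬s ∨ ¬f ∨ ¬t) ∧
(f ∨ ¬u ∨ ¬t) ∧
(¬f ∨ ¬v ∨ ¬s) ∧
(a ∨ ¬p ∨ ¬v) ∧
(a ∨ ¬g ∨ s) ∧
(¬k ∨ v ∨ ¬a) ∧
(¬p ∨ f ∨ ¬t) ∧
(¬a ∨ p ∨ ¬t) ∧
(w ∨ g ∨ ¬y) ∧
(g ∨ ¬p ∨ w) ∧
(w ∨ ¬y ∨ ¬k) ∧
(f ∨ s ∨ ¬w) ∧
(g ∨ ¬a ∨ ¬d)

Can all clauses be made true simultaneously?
Yes

Yes, the formula is satisfiable.

One satisfying assignment is: s=False, v=False, u=True, g=False, w=True, a=False, t=False, k=False, d=True, p=False, f=True, y=False

Verification: With this assignment, all 36 clauses evaluate to true.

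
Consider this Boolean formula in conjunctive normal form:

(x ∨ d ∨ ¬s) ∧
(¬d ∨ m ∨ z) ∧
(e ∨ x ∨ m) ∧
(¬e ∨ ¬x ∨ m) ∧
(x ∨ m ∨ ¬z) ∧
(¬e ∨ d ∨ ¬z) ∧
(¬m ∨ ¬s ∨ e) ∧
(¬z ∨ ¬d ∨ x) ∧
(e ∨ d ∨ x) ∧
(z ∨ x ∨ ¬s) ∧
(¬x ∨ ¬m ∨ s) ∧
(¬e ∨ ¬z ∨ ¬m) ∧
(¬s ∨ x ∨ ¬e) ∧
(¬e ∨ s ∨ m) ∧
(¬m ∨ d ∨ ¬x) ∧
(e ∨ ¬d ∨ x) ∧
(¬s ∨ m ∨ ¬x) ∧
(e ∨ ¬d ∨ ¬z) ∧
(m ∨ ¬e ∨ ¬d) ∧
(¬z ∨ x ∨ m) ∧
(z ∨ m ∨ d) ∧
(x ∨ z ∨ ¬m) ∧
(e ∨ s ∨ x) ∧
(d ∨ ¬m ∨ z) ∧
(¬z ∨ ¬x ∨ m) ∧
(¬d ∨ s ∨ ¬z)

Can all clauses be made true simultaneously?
Yes

Yes, the formula is satisfiable.

One satisfying assignment is: d=True, s=True, x=True, z=False, e=True, m=True

Verification: With this assignment, all 26 clauses evaluate to true.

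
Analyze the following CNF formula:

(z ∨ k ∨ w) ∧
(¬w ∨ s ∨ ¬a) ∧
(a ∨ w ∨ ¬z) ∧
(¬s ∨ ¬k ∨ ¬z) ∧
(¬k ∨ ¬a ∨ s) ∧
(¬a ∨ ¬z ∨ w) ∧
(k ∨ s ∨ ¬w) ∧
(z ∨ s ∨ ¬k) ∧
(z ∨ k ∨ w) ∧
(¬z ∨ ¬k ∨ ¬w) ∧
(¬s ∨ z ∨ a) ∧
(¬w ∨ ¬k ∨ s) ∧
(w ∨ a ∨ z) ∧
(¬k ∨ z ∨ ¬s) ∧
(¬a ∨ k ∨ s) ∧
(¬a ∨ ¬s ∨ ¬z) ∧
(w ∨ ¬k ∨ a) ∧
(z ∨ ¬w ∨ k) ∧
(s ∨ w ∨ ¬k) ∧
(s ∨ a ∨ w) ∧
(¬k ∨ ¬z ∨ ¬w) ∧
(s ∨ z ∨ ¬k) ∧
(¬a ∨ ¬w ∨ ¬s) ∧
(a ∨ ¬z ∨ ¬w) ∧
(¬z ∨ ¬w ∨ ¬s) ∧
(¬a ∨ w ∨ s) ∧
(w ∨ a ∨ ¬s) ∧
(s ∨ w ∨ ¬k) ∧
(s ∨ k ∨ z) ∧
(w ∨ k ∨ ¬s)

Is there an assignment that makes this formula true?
No

No, the formula is not satisfiable.

No assignment of truth values to the variables can make all 30 clauses true simultaneously.

The formula is UNSAT (unsatisfiable).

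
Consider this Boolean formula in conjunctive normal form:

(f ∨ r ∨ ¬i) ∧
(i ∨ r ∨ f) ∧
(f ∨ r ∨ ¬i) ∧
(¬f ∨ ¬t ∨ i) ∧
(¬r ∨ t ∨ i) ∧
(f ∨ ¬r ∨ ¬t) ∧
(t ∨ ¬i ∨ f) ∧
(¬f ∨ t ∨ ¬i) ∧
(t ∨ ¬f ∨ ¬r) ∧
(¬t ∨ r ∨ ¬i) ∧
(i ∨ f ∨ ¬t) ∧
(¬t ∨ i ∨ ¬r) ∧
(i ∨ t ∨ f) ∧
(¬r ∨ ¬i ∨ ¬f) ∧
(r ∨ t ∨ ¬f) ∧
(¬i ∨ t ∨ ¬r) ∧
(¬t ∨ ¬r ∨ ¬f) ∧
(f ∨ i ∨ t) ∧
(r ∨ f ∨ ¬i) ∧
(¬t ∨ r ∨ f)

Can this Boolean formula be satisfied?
No

No, the formula is not satisfiable.

No assignment of truth values to the variables can make all 20 clauses true simultaneously.

The formula is UNSAT (unsatisfiable).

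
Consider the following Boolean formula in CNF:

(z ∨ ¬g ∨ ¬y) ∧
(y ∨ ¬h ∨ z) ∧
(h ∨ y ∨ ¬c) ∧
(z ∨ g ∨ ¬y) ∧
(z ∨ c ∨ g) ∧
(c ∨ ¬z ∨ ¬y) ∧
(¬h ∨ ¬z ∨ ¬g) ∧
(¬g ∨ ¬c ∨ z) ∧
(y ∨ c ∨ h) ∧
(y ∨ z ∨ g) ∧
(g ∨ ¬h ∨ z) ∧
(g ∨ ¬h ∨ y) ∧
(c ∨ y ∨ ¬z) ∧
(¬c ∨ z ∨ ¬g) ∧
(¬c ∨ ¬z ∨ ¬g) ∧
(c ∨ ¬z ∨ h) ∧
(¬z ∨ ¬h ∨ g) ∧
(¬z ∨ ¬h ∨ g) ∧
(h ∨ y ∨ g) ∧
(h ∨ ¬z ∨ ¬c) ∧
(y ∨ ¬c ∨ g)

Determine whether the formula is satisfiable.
No

No, the formula is not satisfiable.

No assignment of truth values to the variables can make all 21 clauses true simultaneously.

The formula is UNSAT (unsatisfiable).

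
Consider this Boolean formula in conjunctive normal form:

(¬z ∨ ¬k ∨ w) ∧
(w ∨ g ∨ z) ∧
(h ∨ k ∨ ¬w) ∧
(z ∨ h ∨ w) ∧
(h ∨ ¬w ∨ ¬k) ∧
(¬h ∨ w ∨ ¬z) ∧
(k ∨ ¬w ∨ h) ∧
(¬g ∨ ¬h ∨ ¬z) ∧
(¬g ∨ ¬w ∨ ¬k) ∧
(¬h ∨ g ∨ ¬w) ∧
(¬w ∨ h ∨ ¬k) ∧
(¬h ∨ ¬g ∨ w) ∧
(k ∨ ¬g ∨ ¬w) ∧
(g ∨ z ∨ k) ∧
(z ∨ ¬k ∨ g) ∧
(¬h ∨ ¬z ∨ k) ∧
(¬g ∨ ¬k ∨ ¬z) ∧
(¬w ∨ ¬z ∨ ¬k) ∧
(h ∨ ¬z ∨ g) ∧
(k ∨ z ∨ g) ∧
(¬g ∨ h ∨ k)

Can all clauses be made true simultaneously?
No

No, the formula is not satisfiable.

No assignment of truth values to the variables can make all 21 clauses true simultaneously.

The formula is UNSAT (unsatisfiable).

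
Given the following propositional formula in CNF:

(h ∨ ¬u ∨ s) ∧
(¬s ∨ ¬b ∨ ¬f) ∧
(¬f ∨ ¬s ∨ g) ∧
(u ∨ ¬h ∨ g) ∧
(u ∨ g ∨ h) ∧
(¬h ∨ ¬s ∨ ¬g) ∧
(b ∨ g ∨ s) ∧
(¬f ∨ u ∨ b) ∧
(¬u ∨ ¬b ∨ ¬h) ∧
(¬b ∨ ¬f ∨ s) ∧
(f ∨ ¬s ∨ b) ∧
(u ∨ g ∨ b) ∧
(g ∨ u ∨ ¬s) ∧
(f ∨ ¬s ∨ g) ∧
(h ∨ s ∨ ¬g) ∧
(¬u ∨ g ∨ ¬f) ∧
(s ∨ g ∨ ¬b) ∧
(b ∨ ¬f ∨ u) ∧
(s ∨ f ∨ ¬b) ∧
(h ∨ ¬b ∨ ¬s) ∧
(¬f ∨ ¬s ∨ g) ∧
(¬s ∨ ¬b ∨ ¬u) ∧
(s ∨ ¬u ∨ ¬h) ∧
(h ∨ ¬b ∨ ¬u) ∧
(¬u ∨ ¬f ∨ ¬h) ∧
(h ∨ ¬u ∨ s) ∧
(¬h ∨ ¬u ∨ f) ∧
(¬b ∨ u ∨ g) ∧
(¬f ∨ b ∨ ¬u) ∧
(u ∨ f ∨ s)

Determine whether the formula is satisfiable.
No

No, the formula is not satisfiable.

No assignment of truth values to the variables can make all 30 clauses true simultaneously.

The formula is UNSAT (unsatisfiable).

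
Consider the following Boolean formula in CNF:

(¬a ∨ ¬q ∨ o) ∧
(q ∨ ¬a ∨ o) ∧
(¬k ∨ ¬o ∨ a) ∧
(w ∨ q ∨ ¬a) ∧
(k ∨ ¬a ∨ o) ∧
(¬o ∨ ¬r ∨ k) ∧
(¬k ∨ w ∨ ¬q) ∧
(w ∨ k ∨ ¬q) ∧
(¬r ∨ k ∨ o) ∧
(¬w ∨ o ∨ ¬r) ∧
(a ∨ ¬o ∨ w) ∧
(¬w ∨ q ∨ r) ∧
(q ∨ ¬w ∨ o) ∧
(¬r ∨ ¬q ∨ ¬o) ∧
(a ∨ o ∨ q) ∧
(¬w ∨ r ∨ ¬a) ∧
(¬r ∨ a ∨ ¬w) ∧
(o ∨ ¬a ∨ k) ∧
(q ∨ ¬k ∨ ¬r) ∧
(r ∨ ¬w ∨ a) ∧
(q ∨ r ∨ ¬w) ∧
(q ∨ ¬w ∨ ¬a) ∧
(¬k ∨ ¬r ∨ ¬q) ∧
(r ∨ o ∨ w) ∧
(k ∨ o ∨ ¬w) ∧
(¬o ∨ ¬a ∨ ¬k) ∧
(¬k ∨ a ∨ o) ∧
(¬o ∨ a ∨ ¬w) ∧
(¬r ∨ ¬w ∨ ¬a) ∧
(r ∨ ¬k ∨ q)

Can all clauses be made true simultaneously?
No

No, the formula is not satisfiable.

No assignment of truth values to the variables can make all 30 clauses true simultaneously.

The formula is UNSAT (unsatisfiable).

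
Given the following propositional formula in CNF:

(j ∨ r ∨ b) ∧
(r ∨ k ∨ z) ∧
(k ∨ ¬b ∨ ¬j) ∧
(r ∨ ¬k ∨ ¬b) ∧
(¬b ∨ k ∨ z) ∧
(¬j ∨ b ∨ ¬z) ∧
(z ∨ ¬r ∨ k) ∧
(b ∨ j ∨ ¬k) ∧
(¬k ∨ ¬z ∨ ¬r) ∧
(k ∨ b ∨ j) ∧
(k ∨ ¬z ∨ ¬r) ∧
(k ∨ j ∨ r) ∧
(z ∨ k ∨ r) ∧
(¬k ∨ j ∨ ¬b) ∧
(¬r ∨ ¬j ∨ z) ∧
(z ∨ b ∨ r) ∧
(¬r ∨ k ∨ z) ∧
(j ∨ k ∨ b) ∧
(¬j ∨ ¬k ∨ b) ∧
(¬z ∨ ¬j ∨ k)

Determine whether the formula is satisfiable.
No

No, the formula is not satisfiable.

No assignment of truth values to the variables can make all 20 clauses true simultaneously.

The formula is UNSAT (unsatisfiable).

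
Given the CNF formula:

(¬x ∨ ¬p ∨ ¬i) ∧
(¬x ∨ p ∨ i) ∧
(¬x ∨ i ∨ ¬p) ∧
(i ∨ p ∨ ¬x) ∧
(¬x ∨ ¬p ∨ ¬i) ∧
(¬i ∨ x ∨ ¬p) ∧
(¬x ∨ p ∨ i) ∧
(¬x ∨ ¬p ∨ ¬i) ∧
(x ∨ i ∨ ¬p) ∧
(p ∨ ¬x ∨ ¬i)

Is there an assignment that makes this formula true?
Yes

Yes, the formula is satisfiable.

One satisfying assignment is: p=False, x=False, i=False

Verification: With this assignment, all 10 clauses evaluate to true.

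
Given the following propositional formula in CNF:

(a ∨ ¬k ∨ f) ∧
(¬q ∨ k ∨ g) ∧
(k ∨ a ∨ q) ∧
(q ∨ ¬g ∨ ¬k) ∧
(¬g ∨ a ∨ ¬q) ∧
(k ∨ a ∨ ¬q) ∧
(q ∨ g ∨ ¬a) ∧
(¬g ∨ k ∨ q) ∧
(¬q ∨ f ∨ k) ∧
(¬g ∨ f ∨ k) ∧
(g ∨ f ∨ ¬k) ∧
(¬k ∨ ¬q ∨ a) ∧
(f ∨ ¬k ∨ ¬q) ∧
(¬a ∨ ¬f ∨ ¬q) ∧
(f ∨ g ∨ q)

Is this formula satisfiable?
Yes

Yes, the formula is satisfiable.

One satisfying assignment is: g=False, q=False, f=True, k=True, a=False

Verification: With this assignment, all 15 clauses evaluate to true.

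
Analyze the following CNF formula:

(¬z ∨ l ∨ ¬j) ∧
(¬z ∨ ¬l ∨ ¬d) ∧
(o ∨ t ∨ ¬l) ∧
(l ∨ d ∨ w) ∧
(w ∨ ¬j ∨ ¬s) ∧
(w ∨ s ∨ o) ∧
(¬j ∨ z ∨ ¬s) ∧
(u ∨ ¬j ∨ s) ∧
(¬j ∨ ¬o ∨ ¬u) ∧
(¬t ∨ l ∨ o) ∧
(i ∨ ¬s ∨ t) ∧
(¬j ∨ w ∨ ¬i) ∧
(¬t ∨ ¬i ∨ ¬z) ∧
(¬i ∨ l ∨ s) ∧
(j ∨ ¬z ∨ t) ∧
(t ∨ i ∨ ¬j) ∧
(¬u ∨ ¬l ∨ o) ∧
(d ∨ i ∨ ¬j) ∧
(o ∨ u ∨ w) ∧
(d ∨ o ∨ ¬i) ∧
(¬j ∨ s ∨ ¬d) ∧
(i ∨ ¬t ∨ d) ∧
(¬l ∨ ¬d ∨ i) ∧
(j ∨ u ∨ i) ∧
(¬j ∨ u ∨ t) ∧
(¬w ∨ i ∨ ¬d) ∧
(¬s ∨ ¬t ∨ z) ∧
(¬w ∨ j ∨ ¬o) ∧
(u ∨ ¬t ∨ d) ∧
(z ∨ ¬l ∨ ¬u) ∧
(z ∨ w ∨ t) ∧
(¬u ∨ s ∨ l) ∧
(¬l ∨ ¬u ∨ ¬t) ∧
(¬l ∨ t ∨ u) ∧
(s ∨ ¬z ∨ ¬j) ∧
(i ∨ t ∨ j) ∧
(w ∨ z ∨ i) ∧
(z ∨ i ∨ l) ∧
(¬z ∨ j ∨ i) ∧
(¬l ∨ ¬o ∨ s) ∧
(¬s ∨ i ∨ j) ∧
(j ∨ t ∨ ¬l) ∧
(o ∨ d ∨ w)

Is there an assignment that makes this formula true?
Yes

Yes, the formula is satisfiable.

One satisfying assignment is: o=False, t=True, i=True, l=True, u=False, j=False, w=True, z=False, s=False, d=True

Verification: With this assignment, all 43 clauses evaluate to true.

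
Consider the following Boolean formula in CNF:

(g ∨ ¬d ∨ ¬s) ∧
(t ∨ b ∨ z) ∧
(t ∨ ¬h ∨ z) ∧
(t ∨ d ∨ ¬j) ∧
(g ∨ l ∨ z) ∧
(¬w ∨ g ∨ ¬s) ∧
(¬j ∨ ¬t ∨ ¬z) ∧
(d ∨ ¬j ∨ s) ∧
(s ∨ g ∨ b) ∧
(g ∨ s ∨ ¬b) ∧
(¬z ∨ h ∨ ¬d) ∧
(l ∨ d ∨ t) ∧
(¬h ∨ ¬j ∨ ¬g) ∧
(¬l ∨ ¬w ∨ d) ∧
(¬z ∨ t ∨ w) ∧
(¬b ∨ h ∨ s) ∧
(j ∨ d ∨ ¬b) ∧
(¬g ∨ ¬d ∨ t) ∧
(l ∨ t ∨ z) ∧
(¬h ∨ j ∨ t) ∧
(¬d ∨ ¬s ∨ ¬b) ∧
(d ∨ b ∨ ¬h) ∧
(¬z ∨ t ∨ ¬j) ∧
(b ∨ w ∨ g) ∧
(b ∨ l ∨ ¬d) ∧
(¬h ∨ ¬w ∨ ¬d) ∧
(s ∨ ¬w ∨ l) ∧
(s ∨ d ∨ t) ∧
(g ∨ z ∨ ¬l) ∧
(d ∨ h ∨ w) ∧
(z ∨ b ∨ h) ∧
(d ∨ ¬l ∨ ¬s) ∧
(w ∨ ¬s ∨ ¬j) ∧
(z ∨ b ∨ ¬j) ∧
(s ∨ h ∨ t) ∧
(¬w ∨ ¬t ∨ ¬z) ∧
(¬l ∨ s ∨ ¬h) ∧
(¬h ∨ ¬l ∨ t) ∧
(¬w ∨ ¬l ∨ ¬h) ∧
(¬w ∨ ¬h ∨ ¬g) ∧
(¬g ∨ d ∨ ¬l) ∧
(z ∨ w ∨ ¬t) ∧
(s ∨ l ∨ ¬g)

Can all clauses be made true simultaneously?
Yes

Yes, the formula is satisfiable.

One satisfying assignment is: g=True, d=True, w=False, j=False, z=True, t=True, b=False, l=True, s=True, h=True

Verification: With this assignment, all 43 clauses evaluate to true.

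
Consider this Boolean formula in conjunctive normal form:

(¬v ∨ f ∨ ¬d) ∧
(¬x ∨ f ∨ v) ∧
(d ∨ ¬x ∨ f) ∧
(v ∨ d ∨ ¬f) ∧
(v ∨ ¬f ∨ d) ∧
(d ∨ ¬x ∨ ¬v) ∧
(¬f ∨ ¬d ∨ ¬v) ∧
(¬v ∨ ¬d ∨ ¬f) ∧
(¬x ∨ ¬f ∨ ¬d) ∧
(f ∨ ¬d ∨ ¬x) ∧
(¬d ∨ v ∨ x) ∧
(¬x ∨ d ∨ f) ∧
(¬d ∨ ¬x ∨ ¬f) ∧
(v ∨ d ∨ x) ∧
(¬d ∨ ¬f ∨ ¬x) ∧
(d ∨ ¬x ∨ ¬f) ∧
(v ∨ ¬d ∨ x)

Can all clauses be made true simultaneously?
Yes

Yes, the formula is satisfiable.

One satisfying assignment is: f=False, x=False, v=True, d=False

Verification: With this assignment, all 17 clauses evaluate to true.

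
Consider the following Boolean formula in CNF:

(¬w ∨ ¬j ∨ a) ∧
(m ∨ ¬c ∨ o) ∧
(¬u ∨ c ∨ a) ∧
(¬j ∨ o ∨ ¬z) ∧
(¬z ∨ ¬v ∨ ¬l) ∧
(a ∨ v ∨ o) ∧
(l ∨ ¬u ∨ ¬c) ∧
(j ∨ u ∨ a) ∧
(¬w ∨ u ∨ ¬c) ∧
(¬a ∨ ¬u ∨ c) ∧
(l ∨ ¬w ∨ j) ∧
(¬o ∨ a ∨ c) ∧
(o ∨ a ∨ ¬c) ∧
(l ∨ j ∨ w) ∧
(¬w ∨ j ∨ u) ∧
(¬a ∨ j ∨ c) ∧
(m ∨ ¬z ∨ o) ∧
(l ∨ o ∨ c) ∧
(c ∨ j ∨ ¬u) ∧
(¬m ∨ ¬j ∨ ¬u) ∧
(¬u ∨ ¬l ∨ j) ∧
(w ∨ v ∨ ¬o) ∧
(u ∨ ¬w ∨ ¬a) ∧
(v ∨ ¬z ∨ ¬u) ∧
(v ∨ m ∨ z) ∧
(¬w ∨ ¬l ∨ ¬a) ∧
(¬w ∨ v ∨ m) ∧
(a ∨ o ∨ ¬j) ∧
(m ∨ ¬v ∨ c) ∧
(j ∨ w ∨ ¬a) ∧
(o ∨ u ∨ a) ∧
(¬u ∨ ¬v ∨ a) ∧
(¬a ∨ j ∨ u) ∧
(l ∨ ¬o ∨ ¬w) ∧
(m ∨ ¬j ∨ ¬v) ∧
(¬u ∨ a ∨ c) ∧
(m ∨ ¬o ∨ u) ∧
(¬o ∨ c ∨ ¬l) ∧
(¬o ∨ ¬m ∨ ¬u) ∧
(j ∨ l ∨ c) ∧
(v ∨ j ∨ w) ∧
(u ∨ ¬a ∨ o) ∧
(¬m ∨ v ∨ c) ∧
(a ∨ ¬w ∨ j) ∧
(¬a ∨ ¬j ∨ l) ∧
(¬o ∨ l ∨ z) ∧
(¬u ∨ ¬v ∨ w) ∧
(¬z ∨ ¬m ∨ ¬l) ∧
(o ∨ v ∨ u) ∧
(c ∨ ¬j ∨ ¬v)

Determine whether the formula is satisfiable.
Yes

Yes, the formula is satisfiable.

One satisfying assignment is: l=True, z=False, m=True, j=True, w=False, c=True, o=True, u=False, v=True, a=False

Verification: With this assignment, all 50 clauses evaluate to true.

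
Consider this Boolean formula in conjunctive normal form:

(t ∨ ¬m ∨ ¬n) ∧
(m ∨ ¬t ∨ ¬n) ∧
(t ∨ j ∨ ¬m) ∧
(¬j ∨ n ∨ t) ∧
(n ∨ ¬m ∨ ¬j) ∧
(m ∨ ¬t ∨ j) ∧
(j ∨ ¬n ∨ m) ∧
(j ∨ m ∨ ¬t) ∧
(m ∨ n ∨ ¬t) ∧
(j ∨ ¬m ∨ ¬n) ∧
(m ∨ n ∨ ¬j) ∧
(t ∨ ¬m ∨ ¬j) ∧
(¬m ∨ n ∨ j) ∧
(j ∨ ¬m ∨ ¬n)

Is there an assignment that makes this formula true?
Yes

Yes, the formula is satisfiable.

One satisfying assignment is: t=False, j=False, n=False, m=False

Verification: With this assignment, all 14 clauses evaluate to true.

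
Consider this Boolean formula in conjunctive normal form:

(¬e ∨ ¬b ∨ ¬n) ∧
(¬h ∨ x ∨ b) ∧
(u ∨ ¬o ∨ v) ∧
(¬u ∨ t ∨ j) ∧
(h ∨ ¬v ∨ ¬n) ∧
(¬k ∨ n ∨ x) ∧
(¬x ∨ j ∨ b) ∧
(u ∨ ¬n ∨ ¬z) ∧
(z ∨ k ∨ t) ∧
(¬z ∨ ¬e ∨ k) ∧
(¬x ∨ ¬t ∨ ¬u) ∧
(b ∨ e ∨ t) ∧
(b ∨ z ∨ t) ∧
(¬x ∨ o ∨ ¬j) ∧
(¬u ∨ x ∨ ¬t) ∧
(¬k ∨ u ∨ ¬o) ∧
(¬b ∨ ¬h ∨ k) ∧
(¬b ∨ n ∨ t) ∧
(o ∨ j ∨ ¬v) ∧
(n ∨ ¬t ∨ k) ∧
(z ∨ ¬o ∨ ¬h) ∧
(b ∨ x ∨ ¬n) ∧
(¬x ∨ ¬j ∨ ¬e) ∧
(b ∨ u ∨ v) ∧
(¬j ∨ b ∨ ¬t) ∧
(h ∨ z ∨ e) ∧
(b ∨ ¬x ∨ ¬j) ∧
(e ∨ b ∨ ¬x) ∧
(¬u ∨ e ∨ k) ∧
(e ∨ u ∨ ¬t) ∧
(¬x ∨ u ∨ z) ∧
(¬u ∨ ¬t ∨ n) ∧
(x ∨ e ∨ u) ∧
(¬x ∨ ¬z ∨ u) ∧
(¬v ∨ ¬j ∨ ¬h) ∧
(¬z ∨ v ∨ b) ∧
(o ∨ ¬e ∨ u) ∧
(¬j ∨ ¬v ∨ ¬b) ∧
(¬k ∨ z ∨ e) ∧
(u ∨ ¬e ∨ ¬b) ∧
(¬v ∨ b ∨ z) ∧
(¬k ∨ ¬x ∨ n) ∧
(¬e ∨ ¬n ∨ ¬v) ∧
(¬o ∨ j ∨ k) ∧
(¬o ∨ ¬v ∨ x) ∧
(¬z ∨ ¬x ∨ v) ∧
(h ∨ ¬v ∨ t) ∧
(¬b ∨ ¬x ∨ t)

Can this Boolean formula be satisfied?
Yes

Yes, the formula is satisfiable.

One satisfying assignment is: t=False, e=False, h=False, z=True, x=False, j=True, n=True, v=False, u=True, o=True, b=True, k=True

Verification: With this assignment, all 48 clauses evaluate to true.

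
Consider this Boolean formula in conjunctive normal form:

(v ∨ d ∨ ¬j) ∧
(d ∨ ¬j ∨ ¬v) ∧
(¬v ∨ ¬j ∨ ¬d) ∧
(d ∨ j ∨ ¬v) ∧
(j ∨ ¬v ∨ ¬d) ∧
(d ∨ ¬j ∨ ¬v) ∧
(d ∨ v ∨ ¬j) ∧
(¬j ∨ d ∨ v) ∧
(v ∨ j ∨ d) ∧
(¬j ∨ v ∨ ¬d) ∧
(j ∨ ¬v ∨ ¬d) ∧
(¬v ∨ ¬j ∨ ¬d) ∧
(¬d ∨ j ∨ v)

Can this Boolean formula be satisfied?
No

No, the formula is not satisfiable.

No assignment of truth values to the variables can make all 13 clauses true simultaneously.

The formula is UNSAT (unsatisfiable).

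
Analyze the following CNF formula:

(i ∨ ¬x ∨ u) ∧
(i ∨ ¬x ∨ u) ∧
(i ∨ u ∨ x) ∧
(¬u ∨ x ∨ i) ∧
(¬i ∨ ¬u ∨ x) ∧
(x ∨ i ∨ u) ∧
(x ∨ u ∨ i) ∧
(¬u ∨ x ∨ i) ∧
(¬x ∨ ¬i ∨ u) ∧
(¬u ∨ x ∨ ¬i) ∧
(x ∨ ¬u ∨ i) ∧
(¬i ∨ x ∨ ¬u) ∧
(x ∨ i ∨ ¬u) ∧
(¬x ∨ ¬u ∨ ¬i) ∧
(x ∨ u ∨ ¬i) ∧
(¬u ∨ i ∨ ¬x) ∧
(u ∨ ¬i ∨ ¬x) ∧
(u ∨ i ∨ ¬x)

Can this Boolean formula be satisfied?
No

No, the formula is not satisfiable.

No assignment of truth values to the variables can make all 18 clauses true simultaneously.

The formula is UNSAT (unsatisfiable).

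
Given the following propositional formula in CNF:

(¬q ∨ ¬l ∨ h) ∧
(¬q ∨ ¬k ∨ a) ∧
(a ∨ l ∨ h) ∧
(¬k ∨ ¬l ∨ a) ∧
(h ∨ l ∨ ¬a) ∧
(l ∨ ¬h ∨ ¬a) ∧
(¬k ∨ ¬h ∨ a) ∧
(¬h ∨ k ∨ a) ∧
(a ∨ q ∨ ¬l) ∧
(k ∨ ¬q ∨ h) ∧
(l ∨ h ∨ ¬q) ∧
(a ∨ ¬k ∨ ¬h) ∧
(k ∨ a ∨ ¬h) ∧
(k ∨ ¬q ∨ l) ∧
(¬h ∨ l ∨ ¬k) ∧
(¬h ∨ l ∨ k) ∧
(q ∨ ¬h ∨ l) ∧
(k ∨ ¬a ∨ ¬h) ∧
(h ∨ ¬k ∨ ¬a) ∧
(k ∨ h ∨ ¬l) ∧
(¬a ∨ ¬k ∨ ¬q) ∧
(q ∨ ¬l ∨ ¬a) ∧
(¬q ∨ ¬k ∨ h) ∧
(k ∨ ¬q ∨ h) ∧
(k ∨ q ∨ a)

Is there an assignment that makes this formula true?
No

No, the formula is not satisfiable.

No assignment of truth values to the variables can make all 25 clauses true simultaneously.

The formula is UNSAT (unsatisfiable).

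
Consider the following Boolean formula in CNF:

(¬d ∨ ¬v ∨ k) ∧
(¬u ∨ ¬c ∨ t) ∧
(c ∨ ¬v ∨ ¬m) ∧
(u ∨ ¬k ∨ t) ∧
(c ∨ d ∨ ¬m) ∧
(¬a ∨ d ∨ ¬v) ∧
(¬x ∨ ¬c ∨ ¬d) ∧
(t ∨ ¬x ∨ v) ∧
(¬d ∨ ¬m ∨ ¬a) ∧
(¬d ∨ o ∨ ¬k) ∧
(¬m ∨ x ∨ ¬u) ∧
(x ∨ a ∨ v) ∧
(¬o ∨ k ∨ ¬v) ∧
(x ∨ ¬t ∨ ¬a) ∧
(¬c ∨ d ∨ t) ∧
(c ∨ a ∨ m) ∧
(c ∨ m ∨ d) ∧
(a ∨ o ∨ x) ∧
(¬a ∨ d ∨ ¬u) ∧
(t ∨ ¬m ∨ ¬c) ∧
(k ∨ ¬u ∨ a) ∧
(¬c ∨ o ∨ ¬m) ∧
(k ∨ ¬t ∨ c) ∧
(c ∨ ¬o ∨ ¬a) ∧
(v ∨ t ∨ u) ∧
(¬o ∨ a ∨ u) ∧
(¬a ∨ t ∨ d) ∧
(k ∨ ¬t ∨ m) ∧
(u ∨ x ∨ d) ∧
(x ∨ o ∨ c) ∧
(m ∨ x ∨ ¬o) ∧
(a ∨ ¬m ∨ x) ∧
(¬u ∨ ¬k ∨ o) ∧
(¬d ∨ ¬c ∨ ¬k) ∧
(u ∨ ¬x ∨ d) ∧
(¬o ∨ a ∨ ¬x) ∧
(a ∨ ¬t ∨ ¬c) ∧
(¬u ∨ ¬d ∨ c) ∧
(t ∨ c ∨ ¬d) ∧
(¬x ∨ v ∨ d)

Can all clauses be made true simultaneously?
No

No, the formula is not satisfiable.

No assignment of truth values to the variables can make all 40 clauses true simultaneously.

The formula is UNSAT (unsatisfiable).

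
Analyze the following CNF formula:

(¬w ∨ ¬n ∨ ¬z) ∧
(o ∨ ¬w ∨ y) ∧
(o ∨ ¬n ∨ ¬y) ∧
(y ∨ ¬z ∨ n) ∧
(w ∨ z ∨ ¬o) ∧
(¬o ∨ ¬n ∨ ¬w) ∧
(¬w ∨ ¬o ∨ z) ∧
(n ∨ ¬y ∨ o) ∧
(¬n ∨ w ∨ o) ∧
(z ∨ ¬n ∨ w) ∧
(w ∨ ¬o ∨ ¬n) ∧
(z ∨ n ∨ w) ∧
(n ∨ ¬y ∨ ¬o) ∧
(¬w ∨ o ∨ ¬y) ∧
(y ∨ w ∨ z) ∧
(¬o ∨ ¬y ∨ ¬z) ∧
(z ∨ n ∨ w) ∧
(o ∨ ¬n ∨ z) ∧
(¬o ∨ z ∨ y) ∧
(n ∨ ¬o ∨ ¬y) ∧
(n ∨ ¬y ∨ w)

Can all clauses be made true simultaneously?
No

No, the formula is not satisfiable.

No assignment of truth values to the variables can make all 21 clauses true simultaneously.

The formula is UNSAT (unsatisfiable).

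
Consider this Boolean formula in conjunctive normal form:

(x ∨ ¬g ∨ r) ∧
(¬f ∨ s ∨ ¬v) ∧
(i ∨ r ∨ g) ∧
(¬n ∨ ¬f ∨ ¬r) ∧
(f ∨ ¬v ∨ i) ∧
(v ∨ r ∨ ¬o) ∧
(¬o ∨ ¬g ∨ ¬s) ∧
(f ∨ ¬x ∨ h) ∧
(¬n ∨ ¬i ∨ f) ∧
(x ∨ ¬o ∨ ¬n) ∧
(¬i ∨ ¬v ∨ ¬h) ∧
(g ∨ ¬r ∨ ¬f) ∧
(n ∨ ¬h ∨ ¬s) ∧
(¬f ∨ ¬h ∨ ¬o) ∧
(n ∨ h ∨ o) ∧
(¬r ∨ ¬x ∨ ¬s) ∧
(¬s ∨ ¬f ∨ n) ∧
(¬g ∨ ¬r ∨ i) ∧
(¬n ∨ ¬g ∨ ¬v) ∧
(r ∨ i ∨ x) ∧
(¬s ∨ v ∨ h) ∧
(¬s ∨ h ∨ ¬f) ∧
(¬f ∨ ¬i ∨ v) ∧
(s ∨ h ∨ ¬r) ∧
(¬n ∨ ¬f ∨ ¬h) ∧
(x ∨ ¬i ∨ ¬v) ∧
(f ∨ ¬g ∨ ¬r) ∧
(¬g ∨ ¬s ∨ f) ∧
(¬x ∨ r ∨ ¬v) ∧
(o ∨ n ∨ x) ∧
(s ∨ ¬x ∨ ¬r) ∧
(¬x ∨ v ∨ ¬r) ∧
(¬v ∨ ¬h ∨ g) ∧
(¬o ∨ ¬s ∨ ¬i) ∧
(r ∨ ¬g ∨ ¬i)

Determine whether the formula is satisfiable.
Yes

Yes, the formula is satisfiable.

One satisfying assignment is: g=True, h=True, v=False, o=False, i=False, r=False, s=False, f=True, n=False, x=True

Verification: With this assignment, all 35 clauses evaluate to true.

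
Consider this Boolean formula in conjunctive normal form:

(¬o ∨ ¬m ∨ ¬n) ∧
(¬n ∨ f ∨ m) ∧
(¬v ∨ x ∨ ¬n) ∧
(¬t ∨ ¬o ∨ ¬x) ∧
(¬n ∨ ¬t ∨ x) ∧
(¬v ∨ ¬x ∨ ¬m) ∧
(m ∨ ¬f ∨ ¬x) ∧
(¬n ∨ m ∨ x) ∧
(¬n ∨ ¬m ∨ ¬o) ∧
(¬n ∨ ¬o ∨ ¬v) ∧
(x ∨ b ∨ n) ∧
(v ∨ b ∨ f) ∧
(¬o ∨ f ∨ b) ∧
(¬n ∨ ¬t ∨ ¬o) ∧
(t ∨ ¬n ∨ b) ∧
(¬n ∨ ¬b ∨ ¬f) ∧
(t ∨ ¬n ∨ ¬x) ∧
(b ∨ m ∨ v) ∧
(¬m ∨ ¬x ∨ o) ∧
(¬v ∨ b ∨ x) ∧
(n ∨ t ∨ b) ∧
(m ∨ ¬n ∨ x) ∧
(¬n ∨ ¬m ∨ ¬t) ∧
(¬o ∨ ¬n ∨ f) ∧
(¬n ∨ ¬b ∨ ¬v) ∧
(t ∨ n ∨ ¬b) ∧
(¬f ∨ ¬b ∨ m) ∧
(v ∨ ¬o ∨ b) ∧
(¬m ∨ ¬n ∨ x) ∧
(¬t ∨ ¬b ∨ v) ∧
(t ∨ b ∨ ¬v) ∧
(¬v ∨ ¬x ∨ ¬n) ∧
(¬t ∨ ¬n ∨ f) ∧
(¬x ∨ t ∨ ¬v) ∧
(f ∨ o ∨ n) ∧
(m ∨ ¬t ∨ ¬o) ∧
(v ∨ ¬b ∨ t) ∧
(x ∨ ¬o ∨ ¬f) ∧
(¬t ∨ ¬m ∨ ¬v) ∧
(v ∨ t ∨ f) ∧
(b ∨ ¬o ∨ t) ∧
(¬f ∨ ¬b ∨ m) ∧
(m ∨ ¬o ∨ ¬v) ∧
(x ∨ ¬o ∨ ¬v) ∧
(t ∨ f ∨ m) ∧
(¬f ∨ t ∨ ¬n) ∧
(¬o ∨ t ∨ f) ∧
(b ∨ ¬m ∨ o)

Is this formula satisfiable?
No

No, the formula is not satisfiable.

No assignment of truth values to the variables can make all 48 clauses true simultaneously.

The formula is UNSAT (unsatisfiable).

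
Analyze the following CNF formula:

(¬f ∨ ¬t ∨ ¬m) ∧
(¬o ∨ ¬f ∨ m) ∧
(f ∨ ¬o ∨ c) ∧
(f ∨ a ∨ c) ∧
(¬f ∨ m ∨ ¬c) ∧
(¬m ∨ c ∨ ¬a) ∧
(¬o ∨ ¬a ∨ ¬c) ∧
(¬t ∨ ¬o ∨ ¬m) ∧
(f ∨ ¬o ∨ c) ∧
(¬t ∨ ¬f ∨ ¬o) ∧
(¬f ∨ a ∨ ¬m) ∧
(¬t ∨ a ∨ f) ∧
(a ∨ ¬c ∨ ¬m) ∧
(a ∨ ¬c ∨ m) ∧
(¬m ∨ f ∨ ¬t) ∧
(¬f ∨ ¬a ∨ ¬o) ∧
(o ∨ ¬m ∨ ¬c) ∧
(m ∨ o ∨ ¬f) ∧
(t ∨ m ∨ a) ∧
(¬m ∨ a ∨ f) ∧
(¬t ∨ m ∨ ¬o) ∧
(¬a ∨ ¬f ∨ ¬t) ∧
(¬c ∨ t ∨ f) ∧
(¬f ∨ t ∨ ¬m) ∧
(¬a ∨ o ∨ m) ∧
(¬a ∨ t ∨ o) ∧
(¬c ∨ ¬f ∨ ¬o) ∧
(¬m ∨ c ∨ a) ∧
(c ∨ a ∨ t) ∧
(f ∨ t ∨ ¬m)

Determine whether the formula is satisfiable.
No

No, the formula is not satisfiable.

No assignment of truth values to the variables can make all 30 clauses true simultaneously.

The formula is UNSAT (unsatisfiable).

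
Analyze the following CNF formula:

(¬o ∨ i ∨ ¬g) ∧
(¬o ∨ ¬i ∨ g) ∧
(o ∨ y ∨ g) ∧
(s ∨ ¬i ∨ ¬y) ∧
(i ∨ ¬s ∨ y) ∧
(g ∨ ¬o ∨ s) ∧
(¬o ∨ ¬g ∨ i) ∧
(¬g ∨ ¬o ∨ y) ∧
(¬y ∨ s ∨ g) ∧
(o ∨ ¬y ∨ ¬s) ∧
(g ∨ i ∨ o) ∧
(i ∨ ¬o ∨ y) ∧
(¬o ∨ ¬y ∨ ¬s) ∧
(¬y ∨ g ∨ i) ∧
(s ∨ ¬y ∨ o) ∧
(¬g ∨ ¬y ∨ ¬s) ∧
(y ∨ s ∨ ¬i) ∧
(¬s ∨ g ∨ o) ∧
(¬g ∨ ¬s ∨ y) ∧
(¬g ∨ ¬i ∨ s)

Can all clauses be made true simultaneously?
Yes

Yes, the formula is satisfiable.

One satisfying assignment is: y=False, i=False, o=False, g=True, s=False

Verification: With this assignment, all 20 clauses evaluate to true.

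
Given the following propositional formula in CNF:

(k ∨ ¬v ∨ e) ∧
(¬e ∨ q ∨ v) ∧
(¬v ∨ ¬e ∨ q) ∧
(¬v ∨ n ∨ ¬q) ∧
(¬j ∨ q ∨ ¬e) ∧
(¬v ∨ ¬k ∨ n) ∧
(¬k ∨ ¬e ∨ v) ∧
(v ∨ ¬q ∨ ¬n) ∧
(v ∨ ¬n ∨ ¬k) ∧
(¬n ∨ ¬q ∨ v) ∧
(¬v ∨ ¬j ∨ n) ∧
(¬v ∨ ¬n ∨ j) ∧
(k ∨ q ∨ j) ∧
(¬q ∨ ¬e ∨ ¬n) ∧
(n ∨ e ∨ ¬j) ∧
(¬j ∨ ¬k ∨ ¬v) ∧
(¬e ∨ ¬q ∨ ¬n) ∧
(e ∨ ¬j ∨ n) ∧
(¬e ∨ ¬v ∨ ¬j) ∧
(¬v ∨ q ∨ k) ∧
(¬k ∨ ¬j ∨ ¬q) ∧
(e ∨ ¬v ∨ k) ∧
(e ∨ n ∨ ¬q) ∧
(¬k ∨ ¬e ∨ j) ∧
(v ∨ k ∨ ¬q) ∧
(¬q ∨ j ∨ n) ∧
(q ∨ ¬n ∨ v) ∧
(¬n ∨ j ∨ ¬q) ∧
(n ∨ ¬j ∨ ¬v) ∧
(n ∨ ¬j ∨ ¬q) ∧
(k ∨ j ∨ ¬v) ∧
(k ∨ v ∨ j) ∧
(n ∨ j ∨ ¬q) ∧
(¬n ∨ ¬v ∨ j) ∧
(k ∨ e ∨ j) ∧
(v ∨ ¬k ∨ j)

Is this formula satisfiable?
No

No, the formula is not satisfiable.

No assignment of truth values to the variables can make all 36 clauses true simultaneously.

The formula is UNSAT (unsatisfiable).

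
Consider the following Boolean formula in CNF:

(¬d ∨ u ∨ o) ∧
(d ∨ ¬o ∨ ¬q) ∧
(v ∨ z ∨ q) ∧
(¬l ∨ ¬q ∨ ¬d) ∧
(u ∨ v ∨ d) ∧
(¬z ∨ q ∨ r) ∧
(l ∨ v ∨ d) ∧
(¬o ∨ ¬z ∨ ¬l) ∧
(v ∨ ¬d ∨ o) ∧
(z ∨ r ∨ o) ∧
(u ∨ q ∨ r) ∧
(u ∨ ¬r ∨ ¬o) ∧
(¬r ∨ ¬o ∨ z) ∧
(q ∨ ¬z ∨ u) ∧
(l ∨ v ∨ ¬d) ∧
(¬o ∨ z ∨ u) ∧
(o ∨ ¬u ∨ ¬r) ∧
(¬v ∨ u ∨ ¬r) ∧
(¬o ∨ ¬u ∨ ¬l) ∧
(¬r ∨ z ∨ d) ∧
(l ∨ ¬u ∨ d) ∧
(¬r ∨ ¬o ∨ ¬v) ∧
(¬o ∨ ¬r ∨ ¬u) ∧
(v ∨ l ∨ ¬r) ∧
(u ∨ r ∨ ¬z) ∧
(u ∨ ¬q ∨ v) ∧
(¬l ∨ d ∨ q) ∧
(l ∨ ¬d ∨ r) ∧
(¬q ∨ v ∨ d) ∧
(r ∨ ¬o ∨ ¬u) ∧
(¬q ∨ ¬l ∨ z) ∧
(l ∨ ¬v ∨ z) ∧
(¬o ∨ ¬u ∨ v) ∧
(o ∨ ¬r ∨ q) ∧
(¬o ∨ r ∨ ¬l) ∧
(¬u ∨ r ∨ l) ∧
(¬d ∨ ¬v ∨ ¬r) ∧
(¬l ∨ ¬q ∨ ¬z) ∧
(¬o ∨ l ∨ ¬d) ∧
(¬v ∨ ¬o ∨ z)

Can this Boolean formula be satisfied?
No

No, the formula is not satisfiable.

No assignment of truth values to the variables can make all 40 clauses true simultaneously.

The formula is UNSAT (unsatisfiable).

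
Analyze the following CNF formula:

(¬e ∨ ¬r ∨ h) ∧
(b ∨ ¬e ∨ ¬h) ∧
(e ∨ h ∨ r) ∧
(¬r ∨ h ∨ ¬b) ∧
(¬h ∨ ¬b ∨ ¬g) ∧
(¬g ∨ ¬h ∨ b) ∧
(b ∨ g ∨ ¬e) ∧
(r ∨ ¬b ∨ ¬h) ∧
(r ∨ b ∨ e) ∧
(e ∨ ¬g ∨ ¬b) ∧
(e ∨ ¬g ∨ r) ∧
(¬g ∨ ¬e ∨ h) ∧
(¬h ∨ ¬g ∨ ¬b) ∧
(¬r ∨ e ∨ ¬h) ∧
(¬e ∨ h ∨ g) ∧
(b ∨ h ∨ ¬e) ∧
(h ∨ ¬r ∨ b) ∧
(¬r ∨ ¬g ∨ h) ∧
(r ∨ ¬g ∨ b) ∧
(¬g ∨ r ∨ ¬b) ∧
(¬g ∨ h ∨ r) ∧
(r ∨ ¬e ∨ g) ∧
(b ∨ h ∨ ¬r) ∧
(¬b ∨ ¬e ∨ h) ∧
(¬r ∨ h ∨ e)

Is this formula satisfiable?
Yes

Yes, the formula is satisfiable.

One satisfying assignment is: r=True, g=False, e=True, h=True, b=True

Verification: With this assignment, all 25 clauses evaluate to true.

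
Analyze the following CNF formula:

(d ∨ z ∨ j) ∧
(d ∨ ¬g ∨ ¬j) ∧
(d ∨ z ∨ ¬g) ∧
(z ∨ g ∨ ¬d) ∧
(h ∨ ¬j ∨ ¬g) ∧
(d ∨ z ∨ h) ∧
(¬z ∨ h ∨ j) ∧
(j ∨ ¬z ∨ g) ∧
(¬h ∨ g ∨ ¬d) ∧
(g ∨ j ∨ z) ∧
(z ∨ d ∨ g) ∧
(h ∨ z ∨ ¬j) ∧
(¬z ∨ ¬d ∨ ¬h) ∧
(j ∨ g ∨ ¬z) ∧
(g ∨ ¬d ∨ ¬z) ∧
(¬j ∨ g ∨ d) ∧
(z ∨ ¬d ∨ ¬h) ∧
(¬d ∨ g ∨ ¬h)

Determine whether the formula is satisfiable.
Yes

Yes, the formula is satisfiable.

One satisfying assignment is: j=False, z=False, g=True, d=True, h=False

Verification: With this assignment, all 18 clauses evaluate to true.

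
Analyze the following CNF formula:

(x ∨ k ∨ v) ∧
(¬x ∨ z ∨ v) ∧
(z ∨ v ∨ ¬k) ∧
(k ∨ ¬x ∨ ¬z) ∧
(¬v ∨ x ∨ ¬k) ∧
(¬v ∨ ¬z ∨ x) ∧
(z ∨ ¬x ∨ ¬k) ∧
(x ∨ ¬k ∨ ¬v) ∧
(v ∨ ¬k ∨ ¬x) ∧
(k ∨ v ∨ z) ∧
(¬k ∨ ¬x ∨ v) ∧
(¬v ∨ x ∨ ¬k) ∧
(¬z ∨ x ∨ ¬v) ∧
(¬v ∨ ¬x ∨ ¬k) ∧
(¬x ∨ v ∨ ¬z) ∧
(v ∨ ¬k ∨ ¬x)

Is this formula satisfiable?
Yes

Yes, the formula is satisfiable.

One satisfying assignment is: z=False, k=False, x=False, v=True

Verification: With this assignment, all 16 clauses evaluate to true.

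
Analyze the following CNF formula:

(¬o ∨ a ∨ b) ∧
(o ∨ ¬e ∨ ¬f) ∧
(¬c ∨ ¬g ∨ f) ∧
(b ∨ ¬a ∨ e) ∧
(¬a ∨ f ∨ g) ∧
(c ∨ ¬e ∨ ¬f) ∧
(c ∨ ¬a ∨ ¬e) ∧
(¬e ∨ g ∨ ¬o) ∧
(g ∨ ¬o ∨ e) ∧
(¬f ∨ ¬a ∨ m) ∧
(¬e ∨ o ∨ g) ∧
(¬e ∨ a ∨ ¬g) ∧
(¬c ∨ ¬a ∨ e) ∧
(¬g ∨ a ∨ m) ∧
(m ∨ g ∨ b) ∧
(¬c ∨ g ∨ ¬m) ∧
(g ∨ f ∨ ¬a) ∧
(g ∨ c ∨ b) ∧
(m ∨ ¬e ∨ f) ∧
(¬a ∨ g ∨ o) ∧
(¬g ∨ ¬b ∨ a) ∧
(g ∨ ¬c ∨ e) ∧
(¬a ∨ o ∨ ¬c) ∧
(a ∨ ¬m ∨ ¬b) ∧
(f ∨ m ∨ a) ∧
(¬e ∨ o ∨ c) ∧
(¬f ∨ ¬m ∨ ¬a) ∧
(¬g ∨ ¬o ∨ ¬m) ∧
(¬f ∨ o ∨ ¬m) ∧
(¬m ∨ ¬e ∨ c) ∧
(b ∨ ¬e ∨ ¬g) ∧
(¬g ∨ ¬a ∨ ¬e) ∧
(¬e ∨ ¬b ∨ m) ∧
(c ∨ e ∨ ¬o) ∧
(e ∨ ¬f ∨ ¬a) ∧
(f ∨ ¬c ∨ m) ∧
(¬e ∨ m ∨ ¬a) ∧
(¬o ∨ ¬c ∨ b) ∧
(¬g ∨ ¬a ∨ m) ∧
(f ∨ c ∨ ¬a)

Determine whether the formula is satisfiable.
Yes

Yes, the formula is satisfiable.

One satisfying assignment is: e=False, a=False, c=False, g=False, f=True, o=False, m=False, b=True

Verification: With this assignment, all 40 clauses evaluate to true.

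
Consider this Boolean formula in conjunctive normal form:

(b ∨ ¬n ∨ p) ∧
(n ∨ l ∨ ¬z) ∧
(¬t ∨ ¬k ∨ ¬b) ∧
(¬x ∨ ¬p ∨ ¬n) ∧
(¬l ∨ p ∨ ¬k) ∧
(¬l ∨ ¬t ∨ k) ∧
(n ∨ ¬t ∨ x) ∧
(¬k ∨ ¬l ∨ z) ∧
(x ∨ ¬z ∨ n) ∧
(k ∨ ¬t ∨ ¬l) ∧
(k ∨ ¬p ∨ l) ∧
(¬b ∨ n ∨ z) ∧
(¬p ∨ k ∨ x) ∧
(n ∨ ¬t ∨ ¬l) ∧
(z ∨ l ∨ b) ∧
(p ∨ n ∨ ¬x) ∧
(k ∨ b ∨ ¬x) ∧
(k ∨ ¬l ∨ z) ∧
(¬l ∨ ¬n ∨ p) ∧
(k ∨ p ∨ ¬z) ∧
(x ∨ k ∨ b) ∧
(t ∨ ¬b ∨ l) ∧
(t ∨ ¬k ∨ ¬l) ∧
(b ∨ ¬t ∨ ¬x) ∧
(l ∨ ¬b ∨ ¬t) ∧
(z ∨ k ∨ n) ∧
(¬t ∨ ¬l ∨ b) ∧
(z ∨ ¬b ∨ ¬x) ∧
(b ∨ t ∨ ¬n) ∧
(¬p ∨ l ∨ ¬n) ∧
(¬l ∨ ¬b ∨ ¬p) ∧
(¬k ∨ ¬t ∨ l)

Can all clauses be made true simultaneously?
No

No, the formula is not satisfiable.

No assignment of truth values to the variables can make all 32 clauses true simultaneously.

The formula is UNSAT (unsatisfiable).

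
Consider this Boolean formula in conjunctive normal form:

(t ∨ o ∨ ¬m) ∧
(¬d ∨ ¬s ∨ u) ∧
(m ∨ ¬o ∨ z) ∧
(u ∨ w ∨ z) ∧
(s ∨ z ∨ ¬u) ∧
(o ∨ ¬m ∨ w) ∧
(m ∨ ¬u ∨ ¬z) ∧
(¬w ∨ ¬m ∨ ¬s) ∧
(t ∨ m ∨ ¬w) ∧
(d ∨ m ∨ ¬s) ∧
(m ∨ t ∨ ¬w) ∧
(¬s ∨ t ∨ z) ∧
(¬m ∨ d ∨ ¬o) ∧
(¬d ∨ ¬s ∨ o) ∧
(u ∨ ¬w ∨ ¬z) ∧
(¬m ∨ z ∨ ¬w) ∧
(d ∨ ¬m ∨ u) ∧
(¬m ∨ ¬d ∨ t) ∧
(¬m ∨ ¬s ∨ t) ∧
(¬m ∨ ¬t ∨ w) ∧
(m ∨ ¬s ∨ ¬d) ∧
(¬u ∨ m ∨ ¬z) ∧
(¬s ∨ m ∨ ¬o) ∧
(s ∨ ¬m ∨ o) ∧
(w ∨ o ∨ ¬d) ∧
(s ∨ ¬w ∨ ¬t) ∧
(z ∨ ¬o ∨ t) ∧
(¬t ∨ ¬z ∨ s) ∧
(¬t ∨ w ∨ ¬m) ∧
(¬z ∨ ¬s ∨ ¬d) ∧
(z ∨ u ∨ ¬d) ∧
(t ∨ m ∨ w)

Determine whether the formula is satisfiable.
No

No, the formula is not satisfiable.

No assignment of truth values to the variables can make all 32 clauses true simultaneously.

The formula is UNSAT (unsatisfiable).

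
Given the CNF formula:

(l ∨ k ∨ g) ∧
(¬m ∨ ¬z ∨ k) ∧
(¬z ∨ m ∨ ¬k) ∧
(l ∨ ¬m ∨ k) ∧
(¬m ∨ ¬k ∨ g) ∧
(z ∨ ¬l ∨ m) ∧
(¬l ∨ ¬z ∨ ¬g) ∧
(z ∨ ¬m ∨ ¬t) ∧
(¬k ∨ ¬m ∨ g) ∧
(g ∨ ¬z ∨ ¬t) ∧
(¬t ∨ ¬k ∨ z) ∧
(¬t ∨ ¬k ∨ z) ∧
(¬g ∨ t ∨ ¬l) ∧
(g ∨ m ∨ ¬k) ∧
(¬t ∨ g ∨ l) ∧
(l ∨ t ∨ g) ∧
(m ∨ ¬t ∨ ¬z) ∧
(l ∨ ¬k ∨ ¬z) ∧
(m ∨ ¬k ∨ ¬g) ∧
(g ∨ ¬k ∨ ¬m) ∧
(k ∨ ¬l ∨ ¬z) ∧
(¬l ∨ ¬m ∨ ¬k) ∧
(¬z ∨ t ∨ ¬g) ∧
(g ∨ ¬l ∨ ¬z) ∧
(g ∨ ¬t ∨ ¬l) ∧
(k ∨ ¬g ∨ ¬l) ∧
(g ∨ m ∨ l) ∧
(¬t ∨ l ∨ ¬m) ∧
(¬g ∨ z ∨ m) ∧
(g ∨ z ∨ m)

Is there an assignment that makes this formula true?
Yes

Yes, the formula is satisfiable.

One satisfying assignment is: l=True, k=False, g=False, t=False, z=False, m=True

Verification: With this assignment, all 30 clauses evaluate to true.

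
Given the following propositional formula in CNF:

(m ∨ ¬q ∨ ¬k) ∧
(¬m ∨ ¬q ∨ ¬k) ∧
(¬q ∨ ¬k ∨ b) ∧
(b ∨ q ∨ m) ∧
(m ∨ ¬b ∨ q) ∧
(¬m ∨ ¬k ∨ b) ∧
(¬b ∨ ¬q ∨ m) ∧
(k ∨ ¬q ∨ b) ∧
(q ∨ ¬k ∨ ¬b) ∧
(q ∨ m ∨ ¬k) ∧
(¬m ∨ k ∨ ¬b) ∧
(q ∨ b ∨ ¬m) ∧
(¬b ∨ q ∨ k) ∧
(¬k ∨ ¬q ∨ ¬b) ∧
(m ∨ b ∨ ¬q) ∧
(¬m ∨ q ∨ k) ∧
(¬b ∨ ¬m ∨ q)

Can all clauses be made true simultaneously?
No

No, the formula is not satisfiable.

No assignment of truth values to the variables can make all 17 clauses true simultaneously.

The formula is UNSAT (unsatisfiable).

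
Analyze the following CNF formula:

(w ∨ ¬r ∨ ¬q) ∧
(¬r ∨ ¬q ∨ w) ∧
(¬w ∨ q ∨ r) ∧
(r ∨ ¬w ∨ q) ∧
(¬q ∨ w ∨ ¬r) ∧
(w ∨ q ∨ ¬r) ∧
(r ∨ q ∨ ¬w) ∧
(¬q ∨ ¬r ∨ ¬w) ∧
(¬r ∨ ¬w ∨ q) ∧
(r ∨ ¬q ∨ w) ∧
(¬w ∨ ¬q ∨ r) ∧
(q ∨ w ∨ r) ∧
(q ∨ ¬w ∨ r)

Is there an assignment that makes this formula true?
No

No, the formula is not satisfiable.

No assignment of truth values to the variables can make all 13 clauses true simultaneously.

The formula is UNSAT (unsatisfiable).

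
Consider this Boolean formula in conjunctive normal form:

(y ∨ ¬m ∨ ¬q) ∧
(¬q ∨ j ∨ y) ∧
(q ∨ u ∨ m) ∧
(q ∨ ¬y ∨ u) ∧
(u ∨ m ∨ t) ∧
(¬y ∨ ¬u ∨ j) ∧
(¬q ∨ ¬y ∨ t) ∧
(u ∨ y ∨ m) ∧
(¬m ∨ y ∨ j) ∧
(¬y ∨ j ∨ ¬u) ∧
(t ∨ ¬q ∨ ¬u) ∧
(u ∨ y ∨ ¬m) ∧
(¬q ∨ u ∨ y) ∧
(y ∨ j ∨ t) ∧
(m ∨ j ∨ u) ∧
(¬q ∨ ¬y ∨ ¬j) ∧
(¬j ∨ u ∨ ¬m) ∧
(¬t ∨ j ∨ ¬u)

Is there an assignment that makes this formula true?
Yes

Yes, the formula is satisfiable.

One satisfying assignment is: m=True, u=False, j=False, t=True, y=True, q=True

Verification: With this assignment, all 18 clauses evaluate to true.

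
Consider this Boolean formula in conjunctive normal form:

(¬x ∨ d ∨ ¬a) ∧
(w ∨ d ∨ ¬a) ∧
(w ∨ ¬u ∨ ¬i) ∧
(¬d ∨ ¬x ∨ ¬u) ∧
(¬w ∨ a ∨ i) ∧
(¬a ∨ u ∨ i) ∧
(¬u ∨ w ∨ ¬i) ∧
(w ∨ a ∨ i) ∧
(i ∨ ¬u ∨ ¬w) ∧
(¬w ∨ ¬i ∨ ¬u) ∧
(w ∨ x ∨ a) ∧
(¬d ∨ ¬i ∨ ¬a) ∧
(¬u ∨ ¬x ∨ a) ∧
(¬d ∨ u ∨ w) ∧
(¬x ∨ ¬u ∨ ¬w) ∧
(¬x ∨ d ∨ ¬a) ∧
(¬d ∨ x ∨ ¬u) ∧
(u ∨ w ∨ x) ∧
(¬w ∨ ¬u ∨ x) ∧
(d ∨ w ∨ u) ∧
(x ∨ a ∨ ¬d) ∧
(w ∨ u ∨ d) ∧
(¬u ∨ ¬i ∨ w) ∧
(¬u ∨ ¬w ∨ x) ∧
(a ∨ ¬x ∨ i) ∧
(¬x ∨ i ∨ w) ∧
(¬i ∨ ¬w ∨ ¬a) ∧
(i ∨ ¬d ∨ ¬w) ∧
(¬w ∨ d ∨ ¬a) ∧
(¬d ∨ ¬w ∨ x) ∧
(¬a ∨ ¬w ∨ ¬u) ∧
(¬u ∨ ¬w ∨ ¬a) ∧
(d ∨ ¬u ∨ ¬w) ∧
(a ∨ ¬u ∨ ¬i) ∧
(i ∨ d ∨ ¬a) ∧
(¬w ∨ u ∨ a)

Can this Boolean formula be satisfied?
No

No, the formula is not satisfiable.

No assignment of truth values to the variables can make all 36 clauses true simultaneously.

The formula is UNSAT (unsatisfiable).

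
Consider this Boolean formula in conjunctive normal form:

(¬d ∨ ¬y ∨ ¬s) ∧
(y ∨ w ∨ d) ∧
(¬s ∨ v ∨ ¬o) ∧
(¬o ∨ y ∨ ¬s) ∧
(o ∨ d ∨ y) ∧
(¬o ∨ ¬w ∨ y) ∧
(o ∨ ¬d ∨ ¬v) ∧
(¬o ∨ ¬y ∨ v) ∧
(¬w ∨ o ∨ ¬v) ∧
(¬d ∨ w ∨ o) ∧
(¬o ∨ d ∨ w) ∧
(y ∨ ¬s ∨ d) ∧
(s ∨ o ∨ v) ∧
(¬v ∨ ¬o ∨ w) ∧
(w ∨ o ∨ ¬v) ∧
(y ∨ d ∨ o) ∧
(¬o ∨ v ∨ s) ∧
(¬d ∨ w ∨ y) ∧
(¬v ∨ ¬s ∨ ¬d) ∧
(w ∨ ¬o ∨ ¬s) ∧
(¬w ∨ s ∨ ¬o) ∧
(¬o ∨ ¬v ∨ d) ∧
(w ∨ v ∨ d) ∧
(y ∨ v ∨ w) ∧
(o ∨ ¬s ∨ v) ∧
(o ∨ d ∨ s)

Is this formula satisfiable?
No

No, the formula is not satisfiable.

No assignment of truth values to the variables can make all 26 clauses true simultaneously.

The formula is UNSAT (unsatisfiable).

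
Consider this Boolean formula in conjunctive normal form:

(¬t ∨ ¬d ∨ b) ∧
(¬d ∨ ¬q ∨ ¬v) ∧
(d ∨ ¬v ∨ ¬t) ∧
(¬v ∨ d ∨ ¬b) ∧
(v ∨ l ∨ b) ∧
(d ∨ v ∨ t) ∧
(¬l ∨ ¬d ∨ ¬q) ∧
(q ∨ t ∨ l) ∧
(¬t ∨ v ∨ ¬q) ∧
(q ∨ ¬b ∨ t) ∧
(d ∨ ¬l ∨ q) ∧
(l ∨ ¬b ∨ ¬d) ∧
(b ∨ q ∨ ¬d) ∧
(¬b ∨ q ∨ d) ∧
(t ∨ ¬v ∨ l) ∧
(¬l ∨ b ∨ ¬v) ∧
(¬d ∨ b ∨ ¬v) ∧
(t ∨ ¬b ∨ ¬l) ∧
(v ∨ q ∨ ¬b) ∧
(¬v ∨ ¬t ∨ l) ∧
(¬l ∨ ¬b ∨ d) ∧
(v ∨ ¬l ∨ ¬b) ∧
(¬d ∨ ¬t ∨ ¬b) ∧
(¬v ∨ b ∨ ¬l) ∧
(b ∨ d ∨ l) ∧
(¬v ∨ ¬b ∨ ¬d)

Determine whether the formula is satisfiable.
No

No, the formula is not satisfiable.

No assignment of truth values to the variables can make all 26 clauses true simultaneously.

The formula is UNSAT (unsatisfiable).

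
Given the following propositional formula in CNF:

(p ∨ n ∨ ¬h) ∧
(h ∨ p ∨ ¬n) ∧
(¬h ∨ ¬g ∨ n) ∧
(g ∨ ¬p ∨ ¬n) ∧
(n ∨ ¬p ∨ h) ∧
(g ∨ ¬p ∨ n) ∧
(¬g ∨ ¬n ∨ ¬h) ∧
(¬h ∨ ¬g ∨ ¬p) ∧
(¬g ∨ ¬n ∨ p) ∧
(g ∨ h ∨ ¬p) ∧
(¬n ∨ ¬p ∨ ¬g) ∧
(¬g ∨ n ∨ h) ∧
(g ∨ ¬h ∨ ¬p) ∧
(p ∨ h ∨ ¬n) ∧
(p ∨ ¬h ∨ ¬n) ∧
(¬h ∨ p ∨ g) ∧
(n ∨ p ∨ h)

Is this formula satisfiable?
No

No, the formula is not satisfiable.

No assignment of truth values to the variables can make all 17 clauses true simultaneously.

The formula is UNSAT (unsatisfiable).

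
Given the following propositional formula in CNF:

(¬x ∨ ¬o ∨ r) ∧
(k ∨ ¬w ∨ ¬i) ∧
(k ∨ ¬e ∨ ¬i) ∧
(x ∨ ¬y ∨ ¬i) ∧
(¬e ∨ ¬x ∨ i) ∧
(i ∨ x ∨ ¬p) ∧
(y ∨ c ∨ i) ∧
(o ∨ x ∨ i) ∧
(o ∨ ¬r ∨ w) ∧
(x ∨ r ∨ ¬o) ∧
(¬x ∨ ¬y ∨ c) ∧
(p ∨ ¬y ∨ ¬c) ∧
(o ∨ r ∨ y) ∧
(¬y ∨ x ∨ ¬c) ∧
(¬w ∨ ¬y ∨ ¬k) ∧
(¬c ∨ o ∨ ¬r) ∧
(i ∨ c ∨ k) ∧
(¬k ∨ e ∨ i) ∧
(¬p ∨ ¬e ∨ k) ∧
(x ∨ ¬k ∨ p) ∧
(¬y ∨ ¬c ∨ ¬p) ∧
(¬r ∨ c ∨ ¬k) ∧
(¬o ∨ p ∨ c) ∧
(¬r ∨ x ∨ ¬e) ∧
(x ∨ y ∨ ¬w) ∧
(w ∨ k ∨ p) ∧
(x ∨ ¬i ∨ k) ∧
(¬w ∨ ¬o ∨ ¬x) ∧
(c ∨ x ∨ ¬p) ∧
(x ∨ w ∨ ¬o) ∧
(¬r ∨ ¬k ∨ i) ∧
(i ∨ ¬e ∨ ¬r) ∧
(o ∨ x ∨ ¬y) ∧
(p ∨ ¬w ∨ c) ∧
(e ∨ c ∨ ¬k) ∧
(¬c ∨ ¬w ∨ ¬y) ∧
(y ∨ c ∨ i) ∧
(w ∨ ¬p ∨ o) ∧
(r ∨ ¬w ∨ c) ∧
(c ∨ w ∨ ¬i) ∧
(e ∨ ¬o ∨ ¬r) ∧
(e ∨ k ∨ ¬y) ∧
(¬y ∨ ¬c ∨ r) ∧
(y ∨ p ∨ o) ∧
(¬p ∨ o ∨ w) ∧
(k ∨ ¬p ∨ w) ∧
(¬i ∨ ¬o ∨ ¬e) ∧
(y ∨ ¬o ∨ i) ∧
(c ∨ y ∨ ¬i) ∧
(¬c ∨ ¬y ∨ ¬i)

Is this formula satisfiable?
No

No, the formula is not satisfiable.

No assignment of truth values to the variables can make all 50 clauses true simultaneously.

The formula is UNSAT (unsatisfiable).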